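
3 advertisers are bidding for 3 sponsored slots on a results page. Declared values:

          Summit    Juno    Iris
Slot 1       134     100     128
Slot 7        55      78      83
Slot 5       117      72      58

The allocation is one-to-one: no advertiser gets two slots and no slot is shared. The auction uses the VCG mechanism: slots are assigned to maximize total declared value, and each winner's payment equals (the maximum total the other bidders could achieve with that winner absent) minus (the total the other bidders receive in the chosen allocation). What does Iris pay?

Iris pays $22.

Efficient allocation: Summit→Slot 5 ($117), Juno→Slot 7 ($78), Iris→Slot 1 ($128); total welfare W = $323.
Iris receives Slot 1 at value $128, so the others get W − 128 = $195.
Without Iris: best allocation of the remaining 2 bidders over all 3 slots is Summit→Slot 5 ($117), Juno→Slot 1 ($100), total $217.
VCG payment = (others' best without Iris) − (others' welfare with Iris) = 217 − 195 = $22.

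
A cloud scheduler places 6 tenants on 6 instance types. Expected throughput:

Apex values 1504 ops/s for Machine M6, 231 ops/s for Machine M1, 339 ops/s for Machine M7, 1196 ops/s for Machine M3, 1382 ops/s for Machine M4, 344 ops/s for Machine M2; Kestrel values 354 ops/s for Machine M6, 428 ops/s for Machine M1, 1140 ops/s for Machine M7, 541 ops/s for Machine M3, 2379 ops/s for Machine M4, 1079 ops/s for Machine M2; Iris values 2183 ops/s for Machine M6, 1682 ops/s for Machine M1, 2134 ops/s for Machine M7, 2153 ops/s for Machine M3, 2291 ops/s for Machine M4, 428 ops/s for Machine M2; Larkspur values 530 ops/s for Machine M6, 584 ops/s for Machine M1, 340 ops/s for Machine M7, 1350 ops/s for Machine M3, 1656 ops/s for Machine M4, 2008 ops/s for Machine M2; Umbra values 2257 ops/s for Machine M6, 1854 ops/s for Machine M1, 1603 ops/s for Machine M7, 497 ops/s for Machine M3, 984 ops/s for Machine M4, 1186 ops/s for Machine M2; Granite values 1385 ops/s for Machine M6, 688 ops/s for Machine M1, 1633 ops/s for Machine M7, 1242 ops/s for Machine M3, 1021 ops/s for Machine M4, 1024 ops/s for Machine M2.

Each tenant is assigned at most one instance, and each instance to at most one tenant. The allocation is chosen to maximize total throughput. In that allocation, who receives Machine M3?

Optimal: Apex→Machine M6 (1504 ops/s), Kestrel→Machine M4 (2379 ops/s), Iris→Machine M3 (2153 ops/s), Larkspur→Machine M2 (2008 ops/s), Umbra→Machine M1 (1854 ops/s), Granite→Machine M7 (1633 ops/s) — total 1504+2379+2153+2008+1854+1633 = 11531 ops/s.
Max-entry greedy (repeatedly take the single best remaining cell) gives 10661 ops/s, worse by 870.
Swapping Granite↔Umbra (Granite→Machine M1 688 ops/s, Umbra→Machine M7 1603 ops/s) loses 1196.
Every other assignment is strictly worse.
Iris's own top instance is Machine M4 (2291 ops/s), but forcing Iris→Machine M4 and reassigning the rest optimally gives only 10039 ops/s — worse by 1492.

Iris receives Machine M3.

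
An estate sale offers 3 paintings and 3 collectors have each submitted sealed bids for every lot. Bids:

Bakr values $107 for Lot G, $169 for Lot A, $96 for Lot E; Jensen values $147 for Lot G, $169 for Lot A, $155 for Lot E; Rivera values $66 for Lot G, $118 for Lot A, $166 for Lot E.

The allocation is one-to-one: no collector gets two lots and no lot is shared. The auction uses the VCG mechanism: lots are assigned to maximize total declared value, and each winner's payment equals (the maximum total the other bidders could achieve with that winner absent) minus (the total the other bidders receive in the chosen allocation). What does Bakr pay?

Bakr pays $22.

Efficient allocation: Bakr→Lot A ($169), Jensen→Lot G ($147), Rivera→Lot E ($166); total welfare W = $482.
Bakr receives Lot A at value $169, so the others get W − 169 = $313.
Without Bakr: best allocation of the remaining 2 bidders over all 3 lots is Jensen→Lot A ($169), Rivera→Lot E ($166), total $335.
VCG payment = (others' best without Bakr) − (others' welfare with Bakr) = 335 − 313 = $22.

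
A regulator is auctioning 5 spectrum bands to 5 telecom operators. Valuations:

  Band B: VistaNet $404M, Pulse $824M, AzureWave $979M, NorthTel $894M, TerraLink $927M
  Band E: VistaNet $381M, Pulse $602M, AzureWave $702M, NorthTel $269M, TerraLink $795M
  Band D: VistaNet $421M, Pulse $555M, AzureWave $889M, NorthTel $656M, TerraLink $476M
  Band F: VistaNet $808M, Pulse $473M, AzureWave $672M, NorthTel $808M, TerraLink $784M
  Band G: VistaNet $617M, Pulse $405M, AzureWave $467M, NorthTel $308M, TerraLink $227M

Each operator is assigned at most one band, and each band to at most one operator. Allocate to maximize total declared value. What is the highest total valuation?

Maximum total: $3933M

This is a one-to-one assignment (maximum-weight bipartite matching).
Optimal: VistaNet→Band G ($617M), Pulse→Band B ($824M), AzureWave→Band D ($889M), NorthTel→Band F ($808M), TerraLink→Band E ($795M) — total 617+824+889+808+795 = $3933M.
Row-greedy (each operator in turn takes its best remaining band) gives $3624M, worse by 309.
Next-best assignment: VistaNet→Band G, Pulse→Band E, AzureWave→Band D, NorthTel→Band F, TerraLink→Band B = $3843M.
Swapping TerraLink↔VistaNet (TerraLink→Band G $227M, VistaNet→Band E $381M) loses 804.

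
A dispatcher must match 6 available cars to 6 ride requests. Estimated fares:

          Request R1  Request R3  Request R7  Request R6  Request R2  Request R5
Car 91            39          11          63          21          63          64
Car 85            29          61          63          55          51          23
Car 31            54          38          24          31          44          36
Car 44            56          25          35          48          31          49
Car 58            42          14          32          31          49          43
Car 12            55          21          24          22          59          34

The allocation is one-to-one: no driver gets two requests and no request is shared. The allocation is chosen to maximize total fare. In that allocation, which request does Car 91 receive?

Car 91 receives Request R7.

This is the linear assignment problem.
Optimal: Car 91→Request R7 ($63), Car 85→Request R3 ($61), Car 31→Request R1 ($54), Car 44→Request R6 ($48), Car 58→Request R5 ($43), Car 12→Request R2 ($59) — total 63+61+54+48+43+59 = $328.
Max-entry greedy (repeatedly take the single best remaining cell) gives $311, worse by 17.
Next-best assignment: Car 91→Request R5, Car 85→Request R3, Car 31→Request R1, Car 44→Request R6, Car 58→Request R7, Car 12→Request R2 = $318.
Every other assignment is strictly worse.
Car 91's own top request is Request R5 ($64), but forcing Car 91→Request R5 and reassigning the rest optimally gives only $318 — worse by 10.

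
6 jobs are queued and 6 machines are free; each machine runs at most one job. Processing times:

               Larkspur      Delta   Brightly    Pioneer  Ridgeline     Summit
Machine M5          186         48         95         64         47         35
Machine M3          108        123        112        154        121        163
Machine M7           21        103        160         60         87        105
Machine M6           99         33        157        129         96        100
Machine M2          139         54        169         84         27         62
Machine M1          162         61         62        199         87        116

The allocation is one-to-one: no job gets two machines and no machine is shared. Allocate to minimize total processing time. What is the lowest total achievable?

Min total: 325 min

This is a one-to-one assignment (minimum-cost bipartite matching).
Optimal: Larkspur→Machine M3 (108 min), Delta→Machine M6 (33 min), Brightly→Machine M1 (62 min), Pioneer→Machine M7 (60 min), Ridgeline→Machine M2 (27 min), Summit→Machine M5 (35 min) — total 108+33+62+60+27+35 = 325 min.
Row-greedy (each job in turn takes its cheapest remaining machine) gives 370 min, worse by 45.
Next-best assignment: Larkspur→Machine M7, Delta→Machine M6, Brightly→Machine M1, Pioneer→Machine M3, Ridgeline→Machine M2, Summit→Machine M5 = 332 min.
No other one-to-one assignment undercuts 325 min.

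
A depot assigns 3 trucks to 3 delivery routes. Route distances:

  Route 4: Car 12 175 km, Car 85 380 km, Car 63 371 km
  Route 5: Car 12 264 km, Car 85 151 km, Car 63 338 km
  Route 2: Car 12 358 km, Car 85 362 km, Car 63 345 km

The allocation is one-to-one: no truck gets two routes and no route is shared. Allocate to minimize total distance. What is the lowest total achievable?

Treat this as an assignment problem: match each truck to one route.
Optimal: Car 12→Route 4 (175 km), Car 85→Route 5 (151 km), Car 63→Route 2 (345 km) — total 175+151+345 = 671 km.
No other one-to-one assignment undercuts 671 km.

Minimum total: 671 km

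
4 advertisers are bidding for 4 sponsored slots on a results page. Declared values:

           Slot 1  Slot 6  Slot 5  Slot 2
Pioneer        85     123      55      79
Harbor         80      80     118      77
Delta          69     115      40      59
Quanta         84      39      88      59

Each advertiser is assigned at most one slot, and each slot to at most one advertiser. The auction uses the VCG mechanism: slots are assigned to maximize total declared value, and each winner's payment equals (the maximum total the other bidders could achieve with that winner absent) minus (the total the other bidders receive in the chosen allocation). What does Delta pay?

Efficient allocation: Pioneer→Slot 2 ($79), Harbor→Slot 5 ($118), Delta→Slot 6 ($115), Quanta→Slot 1 ($84); total welfare W = $396.
Delta receives Slot 6 at value $115, so the others get W − 115 = $281.
Without Delta: best allocation of the remaining 3 bidders over all 4 slots is Pioneer→Slot 6 ($123), Harbor→Slot 5 ($118), Quanta→Slot 1 ($84), total $325.
VCG payment = (others' best without Delta) − (others' welfare with Delta) = 325 − 281 = $44.

Delta pays $44.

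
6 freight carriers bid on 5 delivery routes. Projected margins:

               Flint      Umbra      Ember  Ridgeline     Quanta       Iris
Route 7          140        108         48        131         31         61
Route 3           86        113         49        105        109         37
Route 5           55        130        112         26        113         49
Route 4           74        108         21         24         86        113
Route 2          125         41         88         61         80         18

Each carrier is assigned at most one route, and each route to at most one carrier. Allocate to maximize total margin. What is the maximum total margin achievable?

Max total: $608k

Optimal: Ridgeline→Route 7 ($131k), Quanta→Route 3 ($109k), Umbra→Route 5 ($130k), Iris→Route 4 ($113k), Flint→Route 2 ($125k) — total 131+109+130+113+125 = $608k.
Max-entry greedy (repeatedly take the single best remaining cell) gives $580k, worse by 28.
Next-best assignment: Ridgeline→Route 7, Umbra→Route 3, Quanta→Route 5, Iris→Route 4, Flint→Route 2 = $595k.
Swapping Flint↔Umbra (Flint→Route 5 $55k, Umbra→Route 2 $41k) loses 159.
No other one-to-one assignment exceeds $608k.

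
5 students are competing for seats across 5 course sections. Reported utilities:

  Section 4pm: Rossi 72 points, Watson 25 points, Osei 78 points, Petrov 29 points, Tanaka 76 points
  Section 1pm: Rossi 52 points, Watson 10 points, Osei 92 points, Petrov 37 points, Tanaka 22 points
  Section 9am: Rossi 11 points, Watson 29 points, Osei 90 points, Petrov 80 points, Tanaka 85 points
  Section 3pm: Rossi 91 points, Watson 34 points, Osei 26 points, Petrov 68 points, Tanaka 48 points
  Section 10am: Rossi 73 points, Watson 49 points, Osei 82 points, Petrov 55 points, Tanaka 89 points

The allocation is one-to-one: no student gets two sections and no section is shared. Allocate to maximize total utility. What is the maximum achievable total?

Optimal: Rossi→Section 3pm (91 points), Watson→Section 10am (49 points), Osei→Section 1pm (92 points), Petrov→Section 9am (80 points), Tanaka→Section 4pm (76 points) — total 91+49+92+80+76 = 388 points.
Column-greedy (each section in turn goes to its best remaining student) gives 332 points, worse by 56.
Next-best assignment: Rossi→Section 3pm, Watson→Section 4pm, Osei→Section 1pm, Petrov→Section 9am, Tanaka→Section 10am = 377 points.
Swapping Rossi↔Osei (Rossi→Section 1pm 52 points, Osei→Section 3pm 26 points) loses 105.
Checked against all permutations: 388 points is optimal.

Maximum total: 388 points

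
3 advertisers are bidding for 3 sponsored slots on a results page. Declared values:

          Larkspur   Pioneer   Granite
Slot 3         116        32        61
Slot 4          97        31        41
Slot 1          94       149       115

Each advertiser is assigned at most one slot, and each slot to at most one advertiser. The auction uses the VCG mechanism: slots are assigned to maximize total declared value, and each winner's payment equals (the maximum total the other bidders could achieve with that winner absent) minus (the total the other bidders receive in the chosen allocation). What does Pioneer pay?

Pioneer pays $73.

Efficient allocation: Larkspur→Slot 4 ($97), Pioneer→Slot 1 ($149), Granite→Slot 3 ($61); total welfare W = $307.
Pioneer receives Slot 1 at value $149, so the others get W − 149 = $158.
Without Pioneer: best allocation of the remaining 2 bidders over all 3 slots is Larkspur→Slot 3 ($116), Granite→Slot 1 ($115), total $231.
VCG payment = (others' best without Pioneer) − (others' welfare with Pioneer) = 231 − 158 = $73.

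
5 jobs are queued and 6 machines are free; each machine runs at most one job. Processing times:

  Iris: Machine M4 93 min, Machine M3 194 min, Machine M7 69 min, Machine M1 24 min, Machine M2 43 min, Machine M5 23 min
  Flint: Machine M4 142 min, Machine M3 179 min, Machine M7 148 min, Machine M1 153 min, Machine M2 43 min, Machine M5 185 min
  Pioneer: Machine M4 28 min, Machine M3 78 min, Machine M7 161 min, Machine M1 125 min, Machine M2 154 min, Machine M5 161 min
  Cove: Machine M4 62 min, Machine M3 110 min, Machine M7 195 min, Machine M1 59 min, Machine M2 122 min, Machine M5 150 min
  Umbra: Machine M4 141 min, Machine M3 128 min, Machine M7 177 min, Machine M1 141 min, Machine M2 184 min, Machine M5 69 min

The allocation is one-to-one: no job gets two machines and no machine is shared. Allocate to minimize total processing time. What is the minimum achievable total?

Optimal: Iris→Machine M7 (69 min), Flint→Machine M2 (43 min), Pioneer→Machine M4 (28 min), Cove→Machine M1 (59 min), Umbra→Machine M5 (69 min) — total 69+43+28+59+69 = 268 min.
Min-entry greedy (repeatedly take the single cheapest remaining cell) gives 281 min, worse by 13.
Next-best assignment: Iris→Machine M1, Flint→Machine M2, Pioneer→Machine M4, Cove→Machine M3, Umbra→Machine M5 = 274 min.
Checked against all permutations: 268 min is optimal.

Minimum total: 268 min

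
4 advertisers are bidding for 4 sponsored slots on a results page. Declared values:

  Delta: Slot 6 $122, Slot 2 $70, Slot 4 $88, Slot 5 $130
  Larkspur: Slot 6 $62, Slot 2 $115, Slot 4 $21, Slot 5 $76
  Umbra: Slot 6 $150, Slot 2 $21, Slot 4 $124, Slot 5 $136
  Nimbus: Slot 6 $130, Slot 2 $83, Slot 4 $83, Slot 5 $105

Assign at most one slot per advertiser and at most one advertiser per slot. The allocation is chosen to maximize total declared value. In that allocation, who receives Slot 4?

Umbra receives Slot 4.

This is the linear assignment problem.
Optimal: Delta→Slot 5 ($130), Larkspur→Slot 2 ($115), Umbra→Slot 4 ($124), Nimbus→Slot 6 ($130) — total 130+115+124+130 = $499.
Max-entry greedy (repeatedly take the single best remaining cell) gives $478, worse by 21.
Next-best assignment: Delta→Slot 5, Larkspur→Slot 2, Umbra→Slot 6, Nimbus→Slot 4 = $478.
Checked against all permutations: $499 is optimal.
Umbra's own top slot is Slot 6 ($150), but forcing Umbra→Slot 6 and reassigning the rest optimally gives only $478 — worse by 21.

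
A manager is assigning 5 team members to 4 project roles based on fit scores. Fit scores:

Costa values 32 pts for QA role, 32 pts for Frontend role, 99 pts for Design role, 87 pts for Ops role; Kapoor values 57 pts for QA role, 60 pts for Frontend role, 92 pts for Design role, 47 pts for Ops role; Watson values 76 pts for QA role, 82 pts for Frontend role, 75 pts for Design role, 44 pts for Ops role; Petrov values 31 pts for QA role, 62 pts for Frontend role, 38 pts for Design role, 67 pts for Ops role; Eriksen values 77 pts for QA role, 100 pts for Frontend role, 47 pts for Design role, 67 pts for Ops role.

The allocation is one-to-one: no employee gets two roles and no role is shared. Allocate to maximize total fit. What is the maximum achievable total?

Maximum total: 355 pts

Treat this as an assignment problem: match each employee to one role.
Optimal: Watson→QA role (76 pts), Eriksen→Frontend role (100 pts), Kapoor→Design role (92 pts), Costa→Ops role (87 pts) — total 76+100+92+87 = 355 pts.
Row-greedy (each employee in turn takes its best remaining role) gives 302 pts, worse by 53.
Next-best assignment: Watson→QA role, Eriksen→Frontend role, Costa→Design role, Petrov→Ops role = 342 pts.
Checked against all permutations: 355 pts is optimal.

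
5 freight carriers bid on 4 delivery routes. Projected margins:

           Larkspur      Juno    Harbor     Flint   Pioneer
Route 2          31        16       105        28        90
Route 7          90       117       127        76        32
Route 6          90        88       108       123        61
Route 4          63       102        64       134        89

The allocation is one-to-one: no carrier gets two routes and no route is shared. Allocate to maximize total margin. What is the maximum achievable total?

Optimal: Pioneer→Route 2 ($90k), Juno→Route 7 ($117k), Harbor→Route 6 ($108k), Flint→Route 4 ($134k) — total 90+117+108+134 = $449k.
Max-entry greedy (repeatedly take the single best remaining cell) gives $441k, worse by 8.
Swapping Juno↔Flint (Juno→Route 4 $102k, Flint→Route 7 $76k) loses 73.
No other one-to-one assignment exceeds $449k.

Max total: $449k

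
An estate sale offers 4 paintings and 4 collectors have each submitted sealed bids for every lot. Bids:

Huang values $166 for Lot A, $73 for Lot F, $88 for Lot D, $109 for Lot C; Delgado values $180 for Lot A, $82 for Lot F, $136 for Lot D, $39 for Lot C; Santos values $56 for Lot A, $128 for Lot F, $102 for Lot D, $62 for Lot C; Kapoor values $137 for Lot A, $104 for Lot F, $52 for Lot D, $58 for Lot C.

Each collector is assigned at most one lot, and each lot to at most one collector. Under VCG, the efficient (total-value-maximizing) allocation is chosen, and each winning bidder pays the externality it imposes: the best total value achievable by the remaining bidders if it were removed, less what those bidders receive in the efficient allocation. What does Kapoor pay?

Kapoor pays $57.

Efficient allocation: Huang→Lot C ($109), Delgado→Lot D ($136), Santos→Lot F ($128), Kapoor→Lot A ($137); total welfare W = $510.
Kapoor receives Lot A at value $137, so the others get W − 137 = $373.
Without Kapoor: best allocation of the remaining 3 bidders over all 4 lots is Huang→Lot A ($166), Delgado→Lot D ($136), Santos→Lot F ($128), total $430.
VCG payment = (others' best without Kapoor) − (others' welfare with Kapoor) = 430 − 373 = $57.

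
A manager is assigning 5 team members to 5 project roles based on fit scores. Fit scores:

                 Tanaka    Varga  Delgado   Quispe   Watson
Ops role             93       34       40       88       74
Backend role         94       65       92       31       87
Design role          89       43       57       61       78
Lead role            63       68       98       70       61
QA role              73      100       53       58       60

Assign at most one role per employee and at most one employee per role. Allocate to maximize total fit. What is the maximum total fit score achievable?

Max total: 462 pts

Optimal: Tanaka→Design role (89 pts), Varga→QA role (100 pts), Delgado→Lead role (98 pts), Quispe→Ops role (88 pts), Watson→Backend role (87 pts) — total 89+100+98+88+87 = 462 pts.
Column-greedy (each role in turn goes to its best remaining employee) gives 433 pts, worse by 29.
Checked against all permutations: 462 pts is optimal.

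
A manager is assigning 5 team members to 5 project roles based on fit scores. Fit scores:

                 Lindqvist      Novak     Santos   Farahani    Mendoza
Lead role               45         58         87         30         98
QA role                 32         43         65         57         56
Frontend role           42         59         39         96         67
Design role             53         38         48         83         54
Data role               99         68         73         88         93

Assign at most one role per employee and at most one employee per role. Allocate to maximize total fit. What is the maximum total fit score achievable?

Optimal: Lindqvist→Data role (99 pts), Novak→Frontend role (59 pts), Santos→QA role (65 pts), Farahani→Design role (83 pts), Mendoza→Lead role (98 pts) — total 99+59+65+83+98 = 404 pts.
Max-entry greedy (repeatedly take the single best remaining cell) gives 396 pts, worse by 8.
Swapping Lindqvist↔Santos (Lindqvist→QA role 32 pts, Santos→Data role 73 pts) loses 59.
Every other assignment is strictly worse.

Maximum total: 404 pts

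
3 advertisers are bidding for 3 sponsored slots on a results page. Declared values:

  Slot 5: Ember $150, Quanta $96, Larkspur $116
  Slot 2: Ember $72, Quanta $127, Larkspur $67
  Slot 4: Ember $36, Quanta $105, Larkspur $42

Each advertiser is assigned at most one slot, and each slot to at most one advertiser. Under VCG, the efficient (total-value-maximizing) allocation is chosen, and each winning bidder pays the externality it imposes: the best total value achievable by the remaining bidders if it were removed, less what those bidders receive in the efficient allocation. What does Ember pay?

Ember pays $71.

Efficient allocation: Ember→Slot 5 ($150), Quanta→Slot 4 ($105), Larkspur→Slot 2 ($67); total welfare W = $322.
Ember receives Slot 5 at value $150, so the others get W − 150 = $172.
Without Ember: best allocation of the remaining 2 bidders over all 3 slots is Quanta→Slot 2 ($127), Larkspur→Slot 5 ($116), total $243.
VCG payment = (others' best without Ember) − (others' welfare with Ember) = 243 − 172 = $71.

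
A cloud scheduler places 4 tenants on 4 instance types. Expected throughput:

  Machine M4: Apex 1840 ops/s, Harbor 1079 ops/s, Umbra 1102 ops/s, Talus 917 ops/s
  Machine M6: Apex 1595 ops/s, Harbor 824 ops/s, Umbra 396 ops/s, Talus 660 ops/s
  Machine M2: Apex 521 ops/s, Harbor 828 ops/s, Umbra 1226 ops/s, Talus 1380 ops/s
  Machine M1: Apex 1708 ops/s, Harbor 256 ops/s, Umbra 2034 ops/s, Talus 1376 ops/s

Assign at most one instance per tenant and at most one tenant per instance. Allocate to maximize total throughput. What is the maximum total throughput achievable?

This is the linear assignment problem.
Optimal: Apex→Machine M6 (1595 ops/s), Harbor→Machine M4 (1079 ops/s), Umbra→Machine M1 (2034 ops/s), Talus→Machine M2 (1380 ops/s) — total 1595+1079+2034+1380 = 6088 ops/s.
Row-greedy (each tenant in turn takes its best remaining instance) gives 5362 ops/s, worse by 726.

Maximum total: 6088 ops/s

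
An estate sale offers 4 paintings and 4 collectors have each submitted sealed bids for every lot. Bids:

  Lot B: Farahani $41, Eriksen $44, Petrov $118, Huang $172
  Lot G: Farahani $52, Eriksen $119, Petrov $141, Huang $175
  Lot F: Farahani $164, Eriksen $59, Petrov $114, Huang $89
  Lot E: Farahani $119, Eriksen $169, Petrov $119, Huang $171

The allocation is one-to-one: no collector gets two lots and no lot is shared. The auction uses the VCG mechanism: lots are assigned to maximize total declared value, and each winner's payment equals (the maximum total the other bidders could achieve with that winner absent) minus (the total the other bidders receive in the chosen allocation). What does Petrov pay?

Petrov pays $3.

Efficient allocation: Farahani→Lot F ($164), Eriksen→Lot E ($169), Petrov→Lot G ($141), Huang→Lot B ($172); total welfare W = $646.
Petrov receives Lot G at value $141, so the others get W − 141 = $505.
Without Petrov: best allocation of the remaining 3 bidders over all 4 lots is Farahani→Lot F ($164), Eriksen→Lot E ($169), Huang→Lot G ($175), total $508.
VCG payment = (others' best without Petrov) − (others' welfare with Petrov) = 508 − 505 = $3.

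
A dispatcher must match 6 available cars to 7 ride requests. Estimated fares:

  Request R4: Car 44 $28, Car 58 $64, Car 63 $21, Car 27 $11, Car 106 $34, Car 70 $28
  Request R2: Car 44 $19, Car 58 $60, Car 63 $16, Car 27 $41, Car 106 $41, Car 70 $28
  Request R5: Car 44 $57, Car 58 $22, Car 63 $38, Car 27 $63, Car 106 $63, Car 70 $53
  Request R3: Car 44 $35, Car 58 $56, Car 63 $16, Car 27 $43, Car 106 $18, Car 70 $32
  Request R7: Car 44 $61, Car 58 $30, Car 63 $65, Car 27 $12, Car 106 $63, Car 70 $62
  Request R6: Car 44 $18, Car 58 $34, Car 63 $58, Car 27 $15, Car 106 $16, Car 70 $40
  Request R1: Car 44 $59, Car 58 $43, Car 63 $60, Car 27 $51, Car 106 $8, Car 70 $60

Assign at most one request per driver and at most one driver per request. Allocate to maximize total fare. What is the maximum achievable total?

Max total: $349

This is a one-to-one assignment (maximum-weight bipartite matching).
Optimal: Car 44→Request R7 ($61), Car 58→Request R4 ($64), Car 63→Request R6 ($58), Car 27→Request R3 ($43), Car 106→Request R5 ($63), Car 70→Request R1 ($60) — total 61+64+58+43+63+60 = $349.
Checked against all permutations: $349 is optimal.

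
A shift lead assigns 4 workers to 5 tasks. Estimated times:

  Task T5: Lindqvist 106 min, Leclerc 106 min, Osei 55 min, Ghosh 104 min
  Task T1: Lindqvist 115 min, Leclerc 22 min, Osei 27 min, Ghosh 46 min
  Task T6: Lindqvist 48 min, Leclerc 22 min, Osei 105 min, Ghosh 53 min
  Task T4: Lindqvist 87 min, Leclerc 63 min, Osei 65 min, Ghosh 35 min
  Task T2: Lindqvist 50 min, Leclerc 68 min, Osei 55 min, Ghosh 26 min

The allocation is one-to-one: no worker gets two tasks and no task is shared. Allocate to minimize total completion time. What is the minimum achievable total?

Minimum total: 134 min

Optimal: Lindqvist→Task T2 (50 min), Leclerc→Task T6 (22 min), Osei→Task T1 (27 min), Ghosh→Task T4 (35 min) — total 50+22+27+35 = 134 min.
Row-greedy (each worker in turn takes its cheapest remaining task) gives 151 min, worse by 17.
Next-best assignment: Lindqvist→Task T6, Leclerc→Task T1, Osei→Task T5, Ghosh→Task T2 = 151 min.
Swapping Ghosh↔Lindqvist (Ghosh→Task T2 26 min, Lindqvist→Task T4 87 min) adds 28.
Checked against all permutations: 134 min is optimal.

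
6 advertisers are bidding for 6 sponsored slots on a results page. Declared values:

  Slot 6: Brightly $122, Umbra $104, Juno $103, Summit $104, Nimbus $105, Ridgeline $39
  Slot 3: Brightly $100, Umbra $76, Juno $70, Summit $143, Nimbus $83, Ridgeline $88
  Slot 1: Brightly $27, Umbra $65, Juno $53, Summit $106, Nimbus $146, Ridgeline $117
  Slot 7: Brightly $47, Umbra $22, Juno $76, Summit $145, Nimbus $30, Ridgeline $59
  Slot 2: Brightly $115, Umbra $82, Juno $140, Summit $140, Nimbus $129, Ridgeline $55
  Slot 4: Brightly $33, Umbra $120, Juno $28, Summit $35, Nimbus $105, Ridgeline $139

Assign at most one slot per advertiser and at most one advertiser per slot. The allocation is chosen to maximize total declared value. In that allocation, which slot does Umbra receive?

Treat this as an assignment problem: match each advertiser to one slot.
Optimal: Brightly→Slot 3 ($100), Umbra→Slot 6 ($104), Juno→Slot 2 ($140), Summit→Slot 7 ($145), Nimbus→Slot 1 ($146), Ridgeline→Slot 4 ($139) — total 100+104+140+145+146+139 = $774.
Row-greedy (each advertiser in turn takes its best remaining slot) gives $761, worse by 13.
Next-best assignment: Brightly→Slot 6, Umbra→Slot 3, Juno→Slot 2, Summit→Slot 7, Nimbus→Slot 1, Ridgeline→Slot 4 = $768.
Swapping Summit↔Nimbus (Summit→Slot 1 $106, Nimbus→Slot 7 $30) loses 155.
Umbra's own top slot is Slot 4 ($120), but forcing Umbra→Slot 4 and reassigning the rest optimally gives only $761 — worse by 13.

Umbra receives Slot 6.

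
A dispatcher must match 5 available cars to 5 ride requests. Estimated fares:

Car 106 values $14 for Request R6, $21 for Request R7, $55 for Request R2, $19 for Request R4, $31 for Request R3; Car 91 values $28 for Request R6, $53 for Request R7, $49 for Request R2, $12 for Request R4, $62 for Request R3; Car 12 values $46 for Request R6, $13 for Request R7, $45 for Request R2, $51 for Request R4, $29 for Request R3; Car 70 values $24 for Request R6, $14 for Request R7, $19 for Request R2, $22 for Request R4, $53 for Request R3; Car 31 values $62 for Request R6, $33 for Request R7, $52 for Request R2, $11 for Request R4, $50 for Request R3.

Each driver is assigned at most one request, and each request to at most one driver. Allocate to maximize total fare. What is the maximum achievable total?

Treat this as an assignment problem: match each driver to one request.
Optimal: Car 106→Request R2 ($55), Car 91→Request R7 ($53), Car 12→Request R4 ($51), Car 70→Request R3 ($53), Car 31→Request R6 ($62) — total 55+53+51+53+62 = $274.
Row-greedy (each driver in turn takes its best remaining request) gives $225, worse by 49.
Next-best assignment: Car 106→Request R2, Car 91→Request R3, Car 12→Request R4, Car 70→Request R7, Car 31→Request R6 = $244.
Swapping Car 106↔Car 12 (Car 106→Request R4 $19, Car 12→Request R2 $45) loses 42.
Every other assignment is strictly worse.

Max total: $274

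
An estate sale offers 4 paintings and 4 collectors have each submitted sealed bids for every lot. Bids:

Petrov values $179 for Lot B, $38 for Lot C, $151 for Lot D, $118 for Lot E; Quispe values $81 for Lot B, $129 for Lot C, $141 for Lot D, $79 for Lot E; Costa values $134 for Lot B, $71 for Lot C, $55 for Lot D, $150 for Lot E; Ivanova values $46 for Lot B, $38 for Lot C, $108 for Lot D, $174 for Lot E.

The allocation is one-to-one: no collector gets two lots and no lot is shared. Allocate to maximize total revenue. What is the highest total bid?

Optimal: Petrov→Lot D ($151), Quispe→Lot C ($129), Costa→Lot B ($134), Ivanova→Lot E ($174) — total 151+129+134+174 = $588.
Row-greedy (each collector in turn takes its best remaining lot) gives $508, worse by 80.
Next-best assignment: Petrov→Lot B, Quispe→Lot C, Costa→Lot E, Ivanova→Lot D = $566.

Maximum total: $588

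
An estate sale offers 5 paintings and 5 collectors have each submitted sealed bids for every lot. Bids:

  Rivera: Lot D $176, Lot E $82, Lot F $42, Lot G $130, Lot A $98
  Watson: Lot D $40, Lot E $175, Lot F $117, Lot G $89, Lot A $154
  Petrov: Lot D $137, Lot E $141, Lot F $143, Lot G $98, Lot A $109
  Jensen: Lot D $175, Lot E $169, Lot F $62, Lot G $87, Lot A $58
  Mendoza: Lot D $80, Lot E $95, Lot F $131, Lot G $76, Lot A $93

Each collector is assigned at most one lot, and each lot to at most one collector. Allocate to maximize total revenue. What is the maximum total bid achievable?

Max total: $731

Optimal: Rivera→Lot G ($130), Watson→Lot A ($154), Petrov→Lot E ($141), Jensen→Lot D ($175), Mendoza→Lot F ($131) — total 130+154+141+175+131 = $731.
Row-greedy (each collector in turn takes its best remaining lot) gives $674, worse by 57.
Next-best assignment: Rivera→Lot D, Watson→Lot A, Petrov→Lot G, Jensen→Lot E, Mendoza→Lot F = $728.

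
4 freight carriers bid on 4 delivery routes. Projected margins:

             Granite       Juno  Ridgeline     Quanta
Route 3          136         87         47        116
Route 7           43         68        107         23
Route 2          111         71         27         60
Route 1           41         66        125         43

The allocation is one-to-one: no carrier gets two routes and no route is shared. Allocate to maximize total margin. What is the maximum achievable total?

Max total: $420k

Optimal: Granite→Route 2 ($111k), Juno→Route 7 ($68k), Ridgeline→Route 1 ($125k), Quanta→Route 3 ($116k) — total 111+68+125+116 = $420k.
Max-entry greedy (repeatedly take the single best remaining cell) gives $355k, worse by 65.
Next-best assignment: Granite→Route 2, Juno→Route 1, Ridgeline→Route 7, Quanta→Route 3 = $400k.
Every other assignment is strictly worse.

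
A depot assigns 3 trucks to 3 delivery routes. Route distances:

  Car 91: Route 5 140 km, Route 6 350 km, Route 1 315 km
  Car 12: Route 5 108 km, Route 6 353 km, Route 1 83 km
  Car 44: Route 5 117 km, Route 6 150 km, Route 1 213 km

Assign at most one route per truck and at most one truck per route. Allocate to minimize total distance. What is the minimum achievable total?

This is a one-to-one assignment (minimum-cost bipartite matching).
Optimal: Car 91→Route 5 (140 km), Car 12→Route 1 (83 km), Car 44→Route 6 (150 km) — total 140+83+150 = 373 km.
Min-entry greedy (repeatedly take the single cheapest remaining cell) gives 550 km, worse by 177.

Minimum total: 373 km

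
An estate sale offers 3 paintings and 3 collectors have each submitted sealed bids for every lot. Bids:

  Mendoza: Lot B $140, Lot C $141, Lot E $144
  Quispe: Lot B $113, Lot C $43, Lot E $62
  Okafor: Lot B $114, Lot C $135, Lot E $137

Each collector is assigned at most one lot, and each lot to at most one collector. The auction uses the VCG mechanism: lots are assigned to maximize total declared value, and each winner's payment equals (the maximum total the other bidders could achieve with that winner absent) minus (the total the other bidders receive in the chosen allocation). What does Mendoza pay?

Efficient allocation: Mendoza→Lot E ($144), Quispe→Lot B ($113), Okafor→Lot C ($135); total welfare W = $392.
Mendoza receives Lot E at value $144, so the others get W − 144 = $248.
Without Mendoza: best allocation of the remaining 2 bidders over all 3 lots is Quispe→Lot B ($113), Okafor→Lot E ($137), total $250.
VCG payment = (others' best without Mendoza) − (others' welfare with Mendoza) = 250 − 248 = $2.

Mendoza pays $2.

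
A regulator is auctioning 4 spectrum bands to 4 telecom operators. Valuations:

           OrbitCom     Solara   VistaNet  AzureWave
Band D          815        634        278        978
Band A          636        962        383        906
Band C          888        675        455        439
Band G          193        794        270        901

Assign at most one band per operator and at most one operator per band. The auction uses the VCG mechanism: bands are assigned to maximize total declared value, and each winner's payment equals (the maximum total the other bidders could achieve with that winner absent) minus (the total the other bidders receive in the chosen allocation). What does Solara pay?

Efficient allocation: OrbitCom→Band D ($815M), Solara→Band A ($962M), VistaNet→Band C ($455M), AzureWave→Band G ($901M); total welfare W = $3133M.
Solara receives Band A at value $962M, so the others get W − 962 = $2171M.
Without Solara: best allocation of the remaining 3 bidders over all 4 bands is OrbitCom→Band C ($888M), VistaNet→Band A ($383M), AzureWave→Band D ($978M), total $2249M.
VCG payment = (others' best without Solara) − (others' welfare with Solara) = 2249 − 2171 = $78M.

Solara pays $78M.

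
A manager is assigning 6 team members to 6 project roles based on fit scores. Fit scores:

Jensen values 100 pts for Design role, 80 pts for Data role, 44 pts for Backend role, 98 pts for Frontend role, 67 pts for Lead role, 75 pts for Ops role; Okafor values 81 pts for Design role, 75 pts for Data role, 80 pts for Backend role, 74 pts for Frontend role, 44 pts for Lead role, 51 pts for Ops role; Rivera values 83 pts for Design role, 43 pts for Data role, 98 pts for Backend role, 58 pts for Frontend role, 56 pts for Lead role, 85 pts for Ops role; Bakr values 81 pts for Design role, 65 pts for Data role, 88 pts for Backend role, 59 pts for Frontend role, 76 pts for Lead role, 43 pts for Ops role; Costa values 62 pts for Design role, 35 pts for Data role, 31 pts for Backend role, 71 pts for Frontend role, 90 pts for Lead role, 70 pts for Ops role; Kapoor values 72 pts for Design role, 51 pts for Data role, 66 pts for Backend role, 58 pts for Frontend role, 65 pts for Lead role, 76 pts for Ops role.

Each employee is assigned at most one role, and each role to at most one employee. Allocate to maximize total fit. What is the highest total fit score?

Maximum total: 518 pts

Optimal: Jensen→Frontend role (98 pts), Okafor→Data role (75 pts), Rivera→Backend role (98 pts), Bakr→Design role (81 pts), Costa→Lead role (90 pts), Kapoor→Ops role (76 pts) — total 98+75+98+81+90+76 = 518 pts.
Column-greedy (each role in turn goes to its best remaining employee) gives 496 pts, worse by 22.
Swapping Bakr↔Okafor (Bakr→Data role 65 pts, Okafor→Design role 81 pts) loses 10.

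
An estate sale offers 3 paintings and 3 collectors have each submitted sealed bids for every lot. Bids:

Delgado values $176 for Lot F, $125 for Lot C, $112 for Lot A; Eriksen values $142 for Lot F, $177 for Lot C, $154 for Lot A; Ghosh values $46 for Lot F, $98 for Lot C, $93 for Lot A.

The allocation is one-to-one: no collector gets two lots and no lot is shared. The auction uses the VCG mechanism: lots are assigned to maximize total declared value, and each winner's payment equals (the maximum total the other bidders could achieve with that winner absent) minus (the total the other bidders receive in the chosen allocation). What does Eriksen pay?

Eriksen pays $5.

Efficient allocation: Delgado→Lot F ($176), Eriksen→Lot C ($177), Ghosh→Lot A ($93); total welfare W = $446.
Eriksen receives Lot C at value $177, so the others get W − 177 = $269.
Without Eriksen: best allocation of the remaining 2 bidders over all 3 lots is Delgado→Lot F ($176), Ghosh→Lot C ($98), total $274.
VCG payment = (others' best without Eriksen) − (others' welfare with Eriksen) = 274 − 269 = $5.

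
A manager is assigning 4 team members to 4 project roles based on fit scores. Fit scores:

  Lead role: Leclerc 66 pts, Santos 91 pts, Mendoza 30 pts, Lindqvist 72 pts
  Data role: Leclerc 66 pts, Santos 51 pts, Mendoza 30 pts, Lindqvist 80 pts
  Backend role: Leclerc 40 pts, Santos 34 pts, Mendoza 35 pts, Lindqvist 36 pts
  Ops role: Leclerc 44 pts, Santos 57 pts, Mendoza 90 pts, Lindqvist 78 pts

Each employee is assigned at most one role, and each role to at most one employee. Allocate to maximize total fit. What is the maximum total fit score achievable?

Optimal: Leclerc→Backend role (40 pts), Santos→Lead role (91 pts), Mendoza→Ops role (90 pts), Lindqvist→Data role (80 pts) — total 40+91+90+80 = 301 pts.
Row-greedy (each employee in turn takes its best remaining role) gives 238 pts, worse by 63.
Swapping Santos↔Mendoza (Santos→Ops role 57 pts, Mendoza→Lead role 30 pts) loses 94.
Every other assignment is strictly worse.

Max total: 301 pts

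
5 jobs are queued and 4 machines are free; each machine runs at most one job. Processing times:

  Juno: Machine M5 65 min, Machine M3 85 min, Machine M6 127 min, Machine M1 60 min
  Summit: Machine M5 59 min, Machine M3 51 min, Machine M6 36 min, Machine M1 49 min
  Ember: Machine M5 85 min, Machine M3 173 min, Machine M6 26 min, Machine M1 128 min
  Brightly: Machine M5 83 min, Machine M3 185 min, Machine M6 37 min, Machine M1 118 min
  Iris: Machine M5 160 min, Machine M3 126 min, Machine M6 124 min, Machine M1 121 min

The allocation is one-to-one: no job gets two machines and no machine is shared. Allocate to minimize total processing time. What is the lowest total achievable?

Minimum total: 220 min

Optimal: Brightly→Machine M5 (83 min), Summit→Machine M3 (51 min), Ember→Machine M6 (26 min), Juno→Machine M1 (60 min) — total 83+51+26+60 = 220 min.
Swapping Juno↔Brightly (Juno→Machine M5 65 min, Brightly→Machine M1 118 min) adds 40.
Every other assignment is strictly worse.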